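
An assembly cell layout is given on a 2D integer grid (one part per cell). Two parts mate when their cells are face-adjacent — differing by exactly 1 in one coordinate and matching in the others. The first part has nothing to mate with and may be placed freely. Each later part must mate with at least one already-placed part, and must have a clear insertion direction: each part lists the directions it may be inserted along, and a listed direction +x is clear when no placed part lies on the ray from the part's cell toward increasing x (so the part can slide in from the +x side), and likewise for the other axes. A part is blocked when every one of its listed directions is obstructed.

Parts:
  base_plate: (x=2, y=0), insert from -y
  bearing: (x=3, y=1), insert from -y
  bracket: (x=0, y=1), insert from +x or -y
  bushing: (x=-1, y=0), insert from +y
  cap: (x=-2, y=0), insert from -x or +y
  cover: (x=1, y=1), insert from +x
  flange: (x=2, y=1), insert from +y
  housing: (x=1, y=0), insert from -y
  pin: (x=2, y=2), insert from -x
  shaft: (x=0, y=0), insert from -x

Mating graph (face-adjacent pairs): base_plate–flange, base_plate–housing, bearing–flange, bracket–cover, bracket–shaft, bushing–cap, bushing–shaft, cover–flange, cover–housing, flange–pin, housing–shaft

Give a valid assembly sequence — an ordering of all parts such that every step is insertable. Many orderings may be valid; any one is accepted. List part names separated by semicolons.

1. housing@(1, 0) [-y clear] — {housing}
2. shaft@(0, 0) [-x clear] — {housing, shaft}
3. bracket@(0, 1) [+x clear] — {bracket, housing, shaft}
4. cover@(1, 1) [+x clear] — {bracket, cover, housing, shaft}
5. flange@(2, 1) [+y clear] — {bracket, cover, flange, housing, shaft}
6. pin@(2, 2) [-x clear] — {bracket, cover, flange, housing, pin, shaft}
7. base_plate@(2, 0) [-y clear] — {base_plate, bracket, cover, flange, housing, pin, shaft}
8. bearing@(3, 1) [-y clear] — {base_plate, bearing, bracket, cover, flange, housing, pin, shaft}
9. bushing@(-1, 0) [+y clear] — {base_plate, bearing, bracket, bushing, cover, flange, housing, pin, shaft}
10. cap@(-2, 0) [-x clear] — {base_plate, bearing, bracket, bushing, cap, cover, flange, housing, pin, shaft}

housing; shaft; bracket; cover; flange; pin; base_plate; bearing; bushing; cap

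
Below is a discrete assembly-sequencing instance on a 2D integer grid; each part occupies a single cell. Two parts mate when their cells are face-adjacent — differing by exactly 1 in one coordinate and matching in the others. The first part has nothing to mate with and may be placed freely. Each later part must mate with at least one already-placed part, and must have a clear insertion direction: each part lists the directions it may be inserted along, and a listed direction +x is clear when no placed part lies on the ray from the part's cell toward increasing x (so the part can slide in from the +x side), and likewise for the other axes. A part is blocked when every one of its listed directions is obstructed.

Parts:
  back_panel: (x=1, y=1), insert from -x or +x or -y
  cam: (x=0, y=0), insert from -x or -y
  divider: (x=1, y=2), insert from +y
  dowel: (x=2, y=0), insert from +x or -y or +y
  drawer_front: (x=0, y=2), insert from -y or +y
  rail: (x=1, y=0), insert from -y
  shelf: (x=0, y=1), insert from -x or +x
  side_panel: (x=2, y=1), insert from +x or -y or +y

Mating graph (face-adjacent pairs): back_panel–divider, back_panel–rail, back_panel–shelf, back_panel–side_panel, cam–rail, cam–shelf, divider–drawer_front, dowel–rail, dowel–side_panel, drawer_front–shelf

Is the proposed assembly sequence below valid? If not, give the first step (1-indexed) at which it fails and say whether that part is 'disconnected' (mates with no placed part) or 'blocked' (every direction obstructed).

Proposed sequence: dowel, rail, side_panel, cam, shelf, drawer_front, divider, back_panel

Invalid at step 8 (blocked)

1. dowel@(2, 0) [+x clear] — {dowel}
2. rail@(1, 0) [-y clear] — {dowel, rail}
3. side_panel@(2, 1) [+x clear] — {dowel, rail, side_panel}
4. cam@(0, 0) [-x clear] — {cam, dowel, rail, side_panel}
5. shelf@(0, 1) [-x clear] — {cam, dowel, rail, shelf, side_panel}
6. drawer_front@(0, 2) [+y clear] — {cam, dowel, drawer_front, rail, shelf, side_panel}
7. divider@(1, 2) [+y clear] — {cam, divider, dowel, drawer_front, rail, shelf, side_panel}
8. back_panel@(1, 1) — -x/+x/-y all obstructed ⇒ blocked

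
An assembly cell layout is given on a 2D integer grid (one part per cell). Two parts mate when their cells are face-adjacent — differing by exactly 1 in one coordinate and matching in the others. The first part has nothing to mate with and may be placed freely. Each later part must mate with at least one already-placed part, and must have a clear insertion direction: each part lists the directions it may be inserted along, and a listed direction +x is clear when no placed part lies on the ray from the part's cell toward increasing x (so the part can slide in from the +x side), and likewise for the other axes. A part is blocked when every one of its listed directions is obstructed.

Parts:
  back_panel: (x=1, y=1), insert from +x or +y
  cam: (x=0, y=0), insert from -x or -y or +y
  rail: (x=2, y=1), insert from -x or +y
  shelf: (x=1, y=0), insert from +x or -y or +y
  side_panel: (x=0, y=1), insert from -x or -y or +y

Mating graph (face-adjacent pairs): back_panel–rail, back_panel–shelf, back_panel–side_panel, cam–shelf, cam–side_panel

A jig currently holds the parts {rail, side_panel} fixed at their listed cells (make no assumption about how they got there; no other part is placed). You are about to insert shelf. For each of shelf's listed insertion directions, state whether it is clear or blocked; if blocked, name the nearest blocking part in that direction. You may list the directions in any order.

+x: ray from shelf(1, 0) has no placed part ⇒ clear
-y: ray from shelf(1, 0) has no placed part ⇒ clear
+y: ray from shelf(1, 0) has no placed part ⇒ clear

+x: clear; +y: clear; -y: clear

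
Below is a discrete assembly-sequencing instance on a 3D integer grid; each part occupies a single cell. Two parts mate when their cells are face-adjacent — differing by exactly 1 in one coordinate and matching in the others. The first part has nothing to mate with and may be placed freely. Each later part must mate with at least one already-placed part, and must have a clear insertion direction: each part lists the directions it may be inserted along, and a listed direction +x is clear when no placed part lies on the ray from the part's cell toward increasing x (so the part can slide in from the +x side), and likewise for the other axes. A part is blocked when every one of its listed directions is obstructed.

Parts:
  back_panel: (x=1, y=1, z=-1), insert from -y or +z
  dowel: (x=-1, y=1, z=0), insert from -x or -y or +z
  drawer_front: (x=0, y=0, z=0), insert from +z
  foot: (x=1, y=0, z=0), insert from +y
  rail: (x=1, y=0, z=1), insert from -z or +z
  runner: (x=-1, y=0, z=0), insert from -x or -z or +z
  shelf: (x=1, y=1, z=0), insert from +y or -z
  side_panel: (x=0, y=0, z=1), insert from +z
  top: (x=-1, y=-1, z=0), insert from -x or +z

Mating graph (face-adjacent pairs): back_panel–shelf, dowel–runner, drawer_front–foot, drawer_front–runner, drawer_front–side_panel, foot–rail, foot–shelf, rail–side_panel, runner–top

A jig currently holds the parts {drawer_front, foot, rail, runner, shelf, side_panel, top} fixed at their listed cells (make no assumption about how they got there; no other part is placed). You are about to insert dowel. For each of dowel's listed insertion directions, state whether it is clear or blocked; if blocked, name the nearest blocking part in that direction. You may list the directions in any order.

-x: ray from dowel(-1, 1, 0) has no placed part ⇒ clear
-y: nearest on ray is runner@(-1, 0, 0) ⇒ blocked
+z: ray from dowel(-1, 1, 0) has no placed part ⇒ clear

+z: clear; -x: clear; -y: blocked by runner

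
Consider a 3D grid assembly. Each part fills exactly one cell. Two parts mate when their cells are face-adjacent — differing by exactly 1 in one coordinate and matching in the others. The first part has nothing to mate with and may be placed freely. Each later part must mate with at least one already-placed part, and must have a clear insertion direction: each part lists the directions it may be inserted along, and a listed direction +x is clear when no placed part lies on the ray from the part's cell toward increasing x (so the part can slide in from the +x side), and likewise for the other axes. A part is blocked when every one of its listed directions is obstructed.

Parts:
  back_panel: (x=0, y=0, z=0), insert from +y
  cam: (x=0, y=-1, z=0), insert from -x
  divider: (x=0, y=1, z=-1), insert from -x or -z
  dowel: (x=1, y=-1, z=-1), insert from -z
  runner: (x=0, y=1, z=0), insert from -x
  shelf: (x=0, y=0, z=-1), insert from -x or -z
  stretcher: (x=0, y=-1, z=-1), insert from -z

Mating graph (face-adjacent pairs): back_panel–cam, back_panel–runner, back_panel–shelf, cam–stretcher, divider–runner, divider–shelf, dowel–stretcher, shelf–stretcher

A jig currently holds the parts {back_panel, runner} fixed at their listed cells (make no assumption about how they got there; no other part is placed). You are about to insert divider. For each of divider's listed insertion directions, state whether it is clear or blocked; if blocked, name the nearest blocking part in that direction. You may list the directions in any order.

-x: ray from divider(0, 1, -1) has no placed part ⇒ clear
-z: ray from divider(0, 1, -1) has no placed part ⇒ clear

-x: clear; -z: clear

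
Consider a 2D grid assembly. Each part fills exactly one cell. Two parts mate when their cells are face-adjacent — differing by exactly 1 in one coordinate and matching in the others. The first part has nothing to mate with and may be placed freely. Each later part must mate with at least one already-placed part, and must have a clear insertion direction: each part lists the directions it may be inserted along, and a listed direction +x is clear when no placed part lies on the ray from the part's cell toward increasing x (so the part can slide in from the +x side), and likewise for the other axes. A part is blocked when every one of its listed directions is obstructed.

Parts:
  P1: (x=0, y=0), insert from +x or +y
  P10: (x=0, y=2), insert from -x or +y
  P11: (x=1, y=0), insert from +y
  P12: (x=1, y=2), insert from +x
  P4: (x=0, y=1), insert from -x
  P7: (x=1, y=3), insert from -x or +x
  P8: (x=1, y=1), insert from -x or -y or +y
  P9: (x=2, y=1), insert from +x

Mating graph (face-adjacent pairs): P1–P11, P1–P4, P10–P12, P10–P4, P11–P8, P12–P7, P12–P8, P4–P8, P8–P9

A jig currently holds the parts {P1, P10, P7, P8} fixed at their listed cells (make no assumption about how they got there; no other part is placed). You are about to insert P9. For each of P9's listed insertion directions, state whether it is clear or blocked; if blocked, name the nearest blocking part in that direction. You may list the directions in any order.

+x: ray from P9(2, 1) has no placed part ⇒ clear

+x: clear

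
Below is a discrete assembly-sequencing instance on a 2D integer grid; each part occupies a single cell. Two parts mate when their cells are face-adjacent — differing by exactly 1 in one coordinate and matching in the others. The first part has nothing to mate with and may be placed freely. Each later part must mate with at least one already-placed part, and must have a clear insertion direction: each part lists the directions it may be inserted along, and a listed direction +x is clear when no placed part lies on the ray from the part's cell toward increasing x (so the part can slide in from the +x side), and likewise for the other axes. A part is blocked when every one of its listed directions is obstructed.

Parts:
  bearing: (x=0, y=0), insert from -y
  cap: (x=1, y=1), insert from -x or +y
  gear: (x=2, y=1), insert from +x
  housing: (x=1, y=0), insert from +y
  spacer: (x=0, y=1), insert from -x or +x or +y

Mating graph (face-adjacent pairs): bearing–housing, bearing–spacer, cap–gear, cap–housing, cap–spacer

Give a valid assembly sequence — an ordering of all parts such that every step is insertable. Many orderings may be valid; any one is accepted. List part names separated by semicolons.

housing; bearing; spacer; cap; gear

1. housing@(1, 0) [+y clear] — {housing}
2. bearing@(0, 0) [-y clear] — {bearing, housing}
3. spacer@(0, 1) [-x clear] — {bearing, housing, spacer}
4. cap@(1, 1) [+y clear] — {bearing, cap, housing, spacer}
5. gear@(2, 1) [+x clear] — {bearing, cap, gear, housing, spacer}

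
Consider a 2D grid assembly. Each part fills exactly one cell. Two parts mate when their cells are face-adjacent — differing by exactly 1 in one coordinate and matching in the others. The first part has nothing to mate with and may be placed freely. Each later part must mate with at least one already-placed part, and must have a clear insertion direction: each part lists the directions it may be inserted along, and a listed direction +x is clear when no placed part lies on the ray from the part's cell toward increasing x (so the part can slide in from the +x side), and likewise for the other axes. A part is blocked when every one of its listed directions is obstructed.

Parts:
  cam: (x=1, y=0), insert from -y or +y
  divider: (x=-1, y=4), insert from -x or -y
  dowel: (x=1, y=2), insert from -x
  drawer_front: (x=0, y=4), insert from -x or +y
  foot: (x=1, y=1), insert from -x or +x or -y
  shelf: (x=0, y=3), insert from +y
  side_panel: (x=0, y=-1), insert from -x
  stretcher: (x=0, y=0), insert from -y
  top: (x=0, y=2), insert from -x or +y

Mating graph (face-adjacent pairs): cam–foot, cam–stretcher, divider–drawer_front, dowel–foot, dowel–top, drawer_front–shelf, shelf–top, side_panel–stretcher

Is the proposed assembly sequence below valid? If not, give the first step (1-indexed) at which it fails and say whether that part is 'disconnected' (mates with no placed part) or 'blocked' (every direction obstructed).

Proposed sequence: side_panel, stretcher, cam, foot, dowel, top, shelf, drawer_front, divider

1. side_panel@(0, -1) [-x clear] — {side_panel}
2. stretcher@(0, 0) — -y all obstructed ⇒ blocked

Invalid at step 2 (blocked)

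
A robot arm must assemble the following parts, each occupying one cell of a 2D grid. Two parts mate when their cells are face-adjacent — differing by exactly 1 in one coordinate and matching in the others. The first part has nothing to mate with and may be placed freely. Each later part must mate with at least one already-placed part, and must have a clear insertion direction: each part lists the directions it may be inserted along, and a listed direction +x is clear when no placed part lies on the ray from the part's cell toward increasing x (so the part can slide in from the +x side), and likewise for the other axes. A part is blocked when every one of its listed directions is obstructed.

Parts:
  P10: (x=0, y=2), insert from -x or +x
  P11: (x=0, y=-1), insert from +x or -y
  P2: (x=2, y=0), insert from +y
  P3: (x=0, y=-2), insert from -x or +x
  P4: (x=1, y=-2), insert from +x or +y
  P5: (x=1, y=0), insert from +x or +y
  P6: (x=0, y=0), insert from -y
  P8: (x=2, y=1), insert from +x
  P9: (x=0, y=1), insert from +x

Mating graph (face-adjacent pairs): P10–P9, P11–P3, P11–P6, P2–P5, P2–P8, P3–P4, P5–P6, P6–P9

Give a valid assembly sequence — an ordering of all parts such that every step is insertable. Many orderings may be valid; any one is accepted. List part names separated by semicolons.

1. P6@(0, 0) [-y clear] — {P6}
2. P5@(1, 0) [+x clear] — {P5, P6}
3. P2@(2, 0) [+y clear] — {P2, P5, P6}
4. P9@(0, 1) [+x clear] — {P2, P5, P6, P9}
5. P8@(2, 1) [+x clear] — {P2, P5, P6, P8, P9}
6. P10@(0, 2) [-x clear] — {P10, P2, P5, P6, P8, P9}
7. P11@(0, -1) [+x clear] — {P10, P11, P2, P5, P6, P8, P9}
8. P3@(0, -2) [-x clear] — {P10, P11, P2, P3, P5, P6, P8, P9}
9. P4@(1, -2) [+x clear] — {P10, P11, P2, P3, P4, P5, P6, P8, P9}

P6; P5; P2; P9; P8; P10; P11; P3; P4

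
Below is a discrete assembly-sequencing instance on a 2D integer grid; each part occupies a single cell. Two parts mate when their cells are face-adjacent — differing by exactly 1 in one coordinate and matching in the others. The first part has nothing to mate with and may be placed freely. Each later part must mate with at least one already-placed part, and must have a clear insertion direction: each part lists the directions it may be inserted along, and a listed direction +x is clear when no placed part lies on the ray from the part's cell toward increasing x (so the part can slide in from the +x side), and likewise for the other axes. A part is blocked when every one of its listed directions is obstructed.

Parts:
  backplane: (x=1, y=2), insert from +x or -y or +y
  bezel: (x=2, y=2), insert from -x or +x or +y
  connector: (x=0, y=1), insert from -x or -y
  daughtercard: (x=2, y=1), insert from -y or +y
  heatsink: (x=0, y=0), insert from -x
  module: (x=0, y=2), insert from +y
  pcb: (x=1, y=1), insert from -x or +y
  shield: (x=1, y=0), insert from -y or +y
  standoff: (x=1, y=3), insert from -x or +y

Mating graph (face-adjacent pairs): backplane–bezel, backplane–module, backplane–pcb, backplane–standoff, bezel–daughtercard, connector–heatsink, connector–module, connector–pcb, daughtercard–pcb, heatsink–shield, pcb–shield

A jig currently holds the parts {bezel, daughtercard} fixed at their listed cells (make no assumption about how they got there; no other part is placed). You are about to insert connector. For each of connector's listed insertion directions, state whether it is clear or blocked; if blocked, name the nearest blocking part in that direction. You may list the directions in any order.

-x: ray from connector(0, 1) has no placed part ⇒ clear
-y: ray from connector(0, 1) has no placed part ⇒ clear

-x: clear; -y: clear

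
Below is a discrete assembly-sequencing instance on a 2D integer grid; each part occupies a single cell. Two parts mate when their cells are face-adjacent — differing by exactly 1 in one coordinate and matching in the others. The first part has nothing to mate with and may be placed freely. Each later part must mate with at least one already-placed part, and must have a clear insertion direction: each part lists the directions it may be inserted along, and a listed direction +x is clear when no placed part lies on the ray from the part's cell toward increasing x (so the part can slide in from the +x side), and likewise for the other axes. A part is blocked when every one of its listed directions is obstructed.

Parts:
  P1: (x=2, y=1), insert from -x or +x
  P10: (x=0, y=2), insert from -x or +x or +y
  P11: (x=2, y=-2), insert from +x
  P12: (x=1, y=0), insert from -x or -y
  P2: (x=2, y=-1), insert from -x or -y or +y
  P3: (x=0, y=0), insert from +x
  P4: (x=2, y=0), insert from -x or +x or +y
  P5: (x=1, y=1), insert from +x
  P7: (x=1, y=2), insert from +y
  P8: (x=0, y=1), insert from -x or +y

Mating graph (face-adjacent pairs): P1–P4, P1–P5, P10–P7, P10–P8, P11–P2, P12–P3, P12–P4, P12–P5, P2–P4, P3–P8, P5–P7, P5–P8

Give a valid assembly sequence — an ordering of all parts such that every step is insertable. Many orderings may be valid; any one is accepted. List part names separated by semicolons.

P8; P10; P7; P5; P1; P3; P12; P4; P2; P11

1. P8@(0, 1) [-x clear] — {P8}
2. P10@(0, 2) [-x clear] — {P10, P8}
3. P7@(1, 2) [+y clear] — {P10, P7, P8}
4. P5@(1, 1) [+x clear] — {P10, P5, P7, P8}
5. P1@(2, 1) [+x clear] — {P1, P10, P5, P7, P8}
6. P3@(0, 0) [+x clear] — {P1, P10, P3, P5, P7, P8}
7. P12@(1, 0) [-y clear] — {P1, P10, P12, P3, P5, P7, P8}
8. P4@(2, 0) [+x clear] — {P1, P10, P12, P3, P4, P5, P7, P8}
9. P2@(2, -1) [-x clear] — {P1, P10, P12, P2, P3, P4, P5, P7, P8}
10. P11@(2, -2) [+x clear] — {P1, P10, P11, P12, P2, P3, P4, P5, P7, P8}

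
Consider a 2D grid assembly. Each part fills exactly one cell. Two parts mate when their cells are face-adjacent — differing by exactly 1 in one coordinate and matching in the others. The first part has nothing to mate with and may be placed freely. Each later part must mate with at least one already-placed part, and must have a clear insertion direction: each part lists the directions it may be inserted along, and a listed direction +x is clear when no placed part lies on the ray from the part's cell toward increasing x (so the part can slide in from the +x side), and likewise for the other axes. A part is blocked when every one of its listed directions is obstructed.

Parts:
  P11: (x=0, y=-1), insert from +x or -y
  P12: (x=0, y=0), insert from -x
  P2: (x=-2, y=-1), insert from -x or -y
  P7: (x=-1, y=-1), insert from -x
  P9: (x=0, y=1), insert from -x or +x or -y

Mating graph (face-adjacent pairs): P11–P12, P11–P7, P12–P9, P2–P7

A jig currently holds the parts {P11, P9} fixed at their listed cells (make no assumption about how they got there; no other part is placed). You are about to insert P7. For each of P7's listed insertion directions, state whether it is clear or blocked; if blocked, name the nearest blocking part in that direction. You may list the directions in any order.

-x: ray from P7(-1, -1) has no placed part ⇒ clear

-x: clear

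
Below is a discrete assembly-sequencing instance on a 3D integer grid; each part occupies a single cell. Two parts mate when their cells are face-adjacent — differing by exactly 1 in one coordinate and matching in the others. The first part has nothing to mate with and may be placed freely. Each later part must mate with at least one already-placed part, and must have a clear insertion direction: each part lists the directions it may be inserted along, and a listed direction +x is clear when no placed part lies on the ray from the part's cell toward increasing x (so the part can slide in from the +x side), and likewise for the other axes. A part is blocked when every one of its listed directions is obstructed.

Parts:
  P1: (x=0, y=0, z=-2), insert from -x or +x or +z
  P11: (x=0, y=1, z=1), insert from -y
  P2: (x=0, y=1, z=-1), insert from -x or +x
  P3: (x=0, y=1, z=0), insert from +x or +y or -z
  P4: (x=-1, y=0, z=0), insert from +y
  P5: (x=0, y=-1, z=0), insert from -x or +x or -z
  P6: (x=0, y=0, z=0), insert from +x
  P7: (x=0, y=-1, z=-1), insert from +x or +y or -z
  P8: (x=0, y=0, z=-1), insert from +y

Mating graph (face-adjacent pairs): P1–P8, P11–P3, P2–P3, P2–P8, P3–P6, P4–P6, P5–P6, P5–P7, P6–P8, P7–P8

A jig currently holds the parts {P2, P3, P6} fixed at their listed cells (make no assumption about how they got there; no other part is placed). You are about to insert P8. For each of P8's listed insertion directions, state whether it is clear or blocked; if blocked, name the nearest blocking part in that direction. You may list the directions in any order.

+y: blocked by P2

+y: nearest on ray is P2@(0, 1, -1) ⇒ blocked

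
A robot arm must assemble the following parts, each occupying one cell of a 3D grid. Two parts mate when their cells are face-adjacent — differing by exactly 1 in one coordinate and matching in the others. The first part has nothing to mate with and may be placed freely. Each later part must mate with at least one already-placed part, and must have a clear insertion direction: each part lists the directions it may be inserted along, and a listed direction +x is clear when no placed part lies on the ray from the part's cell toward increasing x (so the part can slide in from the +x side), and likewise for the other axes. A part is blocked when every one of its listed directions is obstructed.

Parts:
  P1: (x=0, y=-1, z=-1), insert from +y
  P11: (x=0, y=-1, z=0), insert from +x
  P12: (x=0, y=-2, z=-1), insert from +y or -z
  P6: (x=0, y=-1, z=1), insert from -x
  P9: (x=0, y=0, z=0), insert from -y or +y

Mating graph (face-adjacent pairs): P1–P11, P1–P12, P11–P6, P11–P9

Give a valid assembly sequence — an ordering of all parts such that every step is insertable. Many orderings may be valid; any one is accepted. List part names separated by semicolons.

1. P12@(0, -2, -1) [+y clear] — {P12}
2. P1@(0, -1, -1) [+y clear] — {P1, P12}
3. P11@(0, -1, 0) [+x clear] — {P1, P11, P12}
4. P6@(0, -1, 1) [-x clear] — {P1, P11, P12, P6}
5. P9@(0, 0, 0) [+y clear] — {P1, P11, P12, P6, P9}

P12; P1; P11; P6; P9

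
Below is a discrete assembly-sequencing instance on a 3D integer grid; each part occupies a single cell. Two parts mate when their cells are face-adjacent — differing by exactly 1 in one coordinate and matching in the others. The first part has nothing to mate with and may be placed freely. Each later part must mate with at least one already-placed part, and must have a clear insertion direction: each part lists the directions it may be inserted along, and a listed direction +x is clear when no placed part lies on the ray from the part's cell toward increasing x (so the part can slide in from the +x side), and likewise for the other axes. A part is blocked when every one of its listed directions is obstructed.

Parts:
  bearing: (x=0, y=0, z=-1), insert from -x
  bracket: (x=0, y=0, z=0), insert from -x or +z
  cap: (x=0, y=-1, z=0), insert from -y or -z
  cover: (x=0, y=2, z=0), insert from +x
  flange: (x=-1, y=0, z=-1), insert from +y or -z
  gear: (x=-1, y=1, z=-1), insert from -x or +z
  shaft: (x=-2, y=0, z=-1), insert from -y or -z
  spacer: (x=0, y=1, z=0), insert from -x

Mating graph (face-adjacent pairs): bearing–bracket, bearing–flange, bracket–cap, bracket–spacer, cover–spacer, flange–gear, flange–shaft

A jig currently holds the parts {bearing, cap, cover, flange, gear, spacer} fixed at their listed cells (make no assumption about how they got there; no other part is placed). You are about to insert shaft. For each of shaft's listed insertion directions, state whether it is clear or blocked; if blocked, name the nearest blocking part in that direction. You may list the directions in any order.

-y: ray from shaft(-2, 0, -1) has no placed part ⇒ clear
-z: ray from shaft(-2, 0, -1) has no placed part ⇒ clear

-y: clear; -z: clear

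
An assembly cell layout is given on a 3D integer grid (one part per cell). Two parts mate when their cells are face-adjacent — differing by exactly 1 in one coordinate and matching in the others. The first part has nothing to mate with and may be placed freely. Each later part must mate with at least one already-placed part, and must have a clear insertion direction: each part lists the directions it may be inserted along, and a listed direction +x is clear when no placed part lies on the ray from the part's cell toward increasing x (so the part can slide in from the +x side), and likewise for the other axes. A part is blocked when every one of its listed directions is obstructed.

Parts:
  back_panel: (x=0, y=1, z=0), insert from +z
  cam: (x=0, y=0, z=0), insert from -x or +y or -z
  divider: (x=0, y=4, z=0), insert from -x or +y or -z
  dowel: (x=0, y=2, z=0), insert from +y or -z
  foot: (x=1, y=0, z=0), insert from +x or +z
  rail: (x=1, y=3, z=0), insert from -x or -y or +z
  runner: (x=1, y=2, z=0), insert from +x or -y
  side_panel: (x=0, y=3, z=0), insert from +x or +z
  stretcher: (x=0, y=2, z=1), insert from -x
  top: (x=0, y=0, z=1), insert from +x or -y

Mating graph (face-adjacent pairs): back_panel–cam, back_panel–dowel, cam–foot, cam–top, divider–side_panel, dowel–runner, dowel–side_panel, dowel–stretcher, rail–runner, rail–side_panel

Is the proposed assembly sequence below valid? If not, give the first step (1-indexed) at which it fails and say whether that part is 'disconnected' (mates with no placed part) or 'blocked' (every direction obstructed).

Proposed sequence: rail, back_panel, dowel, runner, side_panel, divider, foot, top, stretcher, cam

1. rail@(1, 3, 0) [-x clear] — {rail}
2. back_panel@(0, 1, 0) — no placed neighbour ⇒ disconnected

Invalid at step 2 (disconnected)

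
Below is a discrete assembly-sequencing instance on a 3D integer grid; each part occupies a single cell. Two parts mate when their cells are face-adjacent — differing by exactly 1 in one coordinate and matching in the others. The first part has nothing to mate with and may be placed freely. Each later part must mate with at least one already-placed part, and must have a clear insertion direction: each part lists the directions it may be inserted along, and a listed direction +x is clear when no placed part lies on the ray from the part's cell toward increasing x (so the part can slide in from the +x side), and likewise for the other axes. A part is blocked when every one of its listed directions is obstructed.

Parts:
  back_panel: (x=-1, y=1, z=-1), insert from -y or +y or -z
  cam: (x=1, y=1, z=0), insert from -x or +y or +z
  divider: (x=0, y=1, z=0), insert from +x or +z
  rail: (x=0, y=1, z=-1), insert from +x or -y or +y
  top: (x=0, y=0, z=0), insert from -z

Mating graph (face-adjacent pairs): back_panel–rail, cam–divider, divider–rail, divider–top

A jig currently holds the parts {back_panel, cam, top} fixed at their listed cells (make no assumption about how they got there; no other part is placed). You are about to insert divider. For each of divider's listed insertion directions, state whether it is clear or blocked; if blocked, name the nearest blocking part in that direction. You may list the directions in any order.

+x: blocked by cam; +z: clear

+x: nearest on ray is cam@(1, 1, 0) ⇒ blocked
+z: ray from divider(0, 1, 0) has no placed part ⇒ clear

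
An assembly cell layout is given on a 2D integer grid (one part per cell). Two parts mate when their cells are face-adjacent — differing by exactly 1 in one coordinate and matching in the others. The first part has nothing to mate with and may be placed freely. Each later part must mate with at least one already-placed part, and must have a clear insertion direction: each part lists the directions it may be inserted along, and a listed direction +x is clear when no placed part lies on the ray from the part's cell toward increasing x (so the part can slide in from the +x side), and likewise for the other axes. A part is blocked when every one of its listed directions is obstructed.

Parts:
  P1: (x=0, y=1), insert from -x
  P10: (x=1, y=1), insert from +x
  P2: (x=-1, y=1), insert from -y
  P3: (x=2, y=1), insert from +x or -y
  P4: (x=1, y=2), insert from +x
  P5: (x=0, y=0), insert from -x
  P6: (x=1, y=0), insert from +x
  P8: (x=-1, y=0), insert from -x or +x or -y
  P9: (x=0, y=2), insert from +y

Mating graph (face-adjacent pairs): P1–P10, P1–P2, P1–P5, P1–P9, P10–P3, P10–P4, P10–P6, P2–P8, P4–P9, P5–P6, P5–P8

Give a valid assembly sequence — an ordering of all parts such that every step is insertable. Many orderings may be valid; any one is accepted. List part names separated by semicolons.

1. P9@(0, 2) [+y clear] — {P9}
2. P4@(1, 2) [+x clear] — {P4, P9}
3. P10@(1, 1) [+x clear] — {P10, P4, P9}
4. P3@(2, 1) [+x clear] — {P10, P3, P4, P9}
5. P6@(1, 0) [+x clear] — {P10, P3, P4, P6, P9}
6. P5@(0, 0) [-x clear] — {P10, P3, P4, P5, P6, P9}
7. P1@(0, 1) [-x clear] — {P1, P10, P3, P4, P5, P6, P9}
8. P2@(-1, 1) [-y clear] — {P1, P10, P2, P3, P4, P5, P6, P9}
9. P8@(-1, 0) [-x clear] — {P1, P10, P2, P3, P4, P5, P6, P8, P9}

P9; P4; P10; P3; P6; P5; P1; P2; P8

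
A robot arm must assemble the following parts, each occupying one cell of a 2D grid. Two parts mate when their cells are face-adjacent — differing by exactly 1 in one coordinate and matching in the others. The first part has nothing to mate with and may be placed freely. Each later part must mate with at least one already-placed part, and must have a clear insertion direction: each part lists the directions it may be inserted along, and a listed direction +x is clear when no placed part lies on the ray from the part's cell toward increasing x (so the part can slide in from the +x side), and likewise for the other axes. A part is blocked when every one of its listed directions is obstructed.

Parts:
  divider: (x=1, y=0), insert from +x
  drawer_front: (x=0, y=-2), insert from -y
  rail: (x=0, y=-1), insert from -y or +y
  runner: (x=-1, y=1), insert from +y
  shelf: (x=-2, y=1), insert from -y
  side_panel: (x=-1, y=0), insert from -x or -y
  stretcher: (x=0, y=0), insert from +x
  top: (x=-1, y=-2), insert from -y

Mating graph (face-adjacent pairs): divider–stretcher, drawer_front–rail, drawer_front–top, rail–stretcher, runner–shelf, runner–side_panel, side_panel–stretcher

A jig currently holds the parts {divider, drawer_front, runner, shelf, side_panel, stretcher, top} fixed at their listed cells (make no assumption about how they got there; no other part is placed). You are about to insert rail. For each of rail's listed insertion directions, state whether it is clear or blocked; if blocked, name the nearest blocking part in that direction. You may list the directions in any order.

+y: blocked by stretcher; -y: blocked by drawer_front

-y: nearest on ray is drawer_front@(0, -2) ⇒ blocked
+y: nearest on ray is stretcher@(0, 0) ⇒ blocked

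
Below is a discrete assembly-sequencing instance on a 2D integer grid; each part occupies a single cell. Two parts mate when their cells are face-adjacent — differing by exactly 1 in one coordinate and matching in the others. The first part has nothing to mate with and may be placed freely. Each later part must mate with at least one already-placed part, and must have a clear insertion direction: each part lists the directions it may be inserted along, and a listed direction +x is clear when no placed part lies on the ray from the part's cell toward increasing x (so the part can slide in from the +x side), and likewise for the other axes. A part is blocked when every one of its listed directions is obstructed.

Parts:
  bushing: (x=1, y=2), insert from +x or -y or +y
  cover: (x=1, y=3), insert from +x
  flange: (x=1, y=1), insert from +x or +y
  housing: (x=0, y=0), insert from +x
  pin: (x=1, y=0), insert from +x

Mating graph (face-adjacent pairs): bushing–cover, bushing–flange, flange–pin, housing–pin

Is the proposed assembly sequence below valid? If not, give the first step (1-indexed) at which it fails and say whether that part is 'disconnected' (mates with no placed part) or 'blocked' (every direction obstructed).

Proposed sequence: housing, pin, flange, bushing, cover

1. housing@(0, 0) [+x clear] — {housing}
2. pin@(1, 0) [+x clear] — {housing, pin}
3. flange@(1, 1) [+x clear] — {flange, housing, pin}
4. bushing@(1, 2) [+x clear] — {bushing, flange, housing, pin}
5. cover@(1, 3) [+x clear] — {bushing, cover, flange, housing, pin}

Valid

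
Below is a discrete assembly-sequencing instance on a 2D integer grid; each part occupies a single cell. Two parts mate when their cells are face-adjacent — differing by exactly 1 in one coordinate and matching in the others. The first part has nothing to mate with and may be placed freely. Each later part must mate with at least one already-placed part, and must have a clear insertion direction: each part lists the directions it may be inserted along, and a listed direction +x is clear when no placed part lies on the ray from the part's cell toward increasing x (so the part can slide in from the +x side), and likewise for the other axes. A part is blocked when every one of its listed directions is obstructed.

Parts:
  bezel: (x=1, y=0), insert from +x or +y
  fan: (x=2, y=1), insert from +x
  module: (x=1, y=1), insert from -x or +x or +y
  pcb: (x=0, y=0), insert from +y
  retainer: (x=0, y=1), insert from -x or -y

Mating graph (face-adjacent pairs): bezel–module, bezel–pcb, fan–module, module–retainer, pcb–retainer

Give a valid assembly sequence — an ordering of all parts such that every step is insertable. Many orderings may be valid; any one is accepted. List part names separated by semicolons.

1. module@(1, 1) [-x clear] — {module}
2. fan@(2, 1) [+x clear] — {fan, module}
3. bezel@(1, 0) [+x clear] — {bezel, fan, module}
4. pcb@(0, 0) [+y clear] — {bezel, fan, module, pcb}
5. retainer@(0, 1) [-x clear] — {bezel, fan, module, pcb, retainer}

module; fan; bezel; pcb; retainer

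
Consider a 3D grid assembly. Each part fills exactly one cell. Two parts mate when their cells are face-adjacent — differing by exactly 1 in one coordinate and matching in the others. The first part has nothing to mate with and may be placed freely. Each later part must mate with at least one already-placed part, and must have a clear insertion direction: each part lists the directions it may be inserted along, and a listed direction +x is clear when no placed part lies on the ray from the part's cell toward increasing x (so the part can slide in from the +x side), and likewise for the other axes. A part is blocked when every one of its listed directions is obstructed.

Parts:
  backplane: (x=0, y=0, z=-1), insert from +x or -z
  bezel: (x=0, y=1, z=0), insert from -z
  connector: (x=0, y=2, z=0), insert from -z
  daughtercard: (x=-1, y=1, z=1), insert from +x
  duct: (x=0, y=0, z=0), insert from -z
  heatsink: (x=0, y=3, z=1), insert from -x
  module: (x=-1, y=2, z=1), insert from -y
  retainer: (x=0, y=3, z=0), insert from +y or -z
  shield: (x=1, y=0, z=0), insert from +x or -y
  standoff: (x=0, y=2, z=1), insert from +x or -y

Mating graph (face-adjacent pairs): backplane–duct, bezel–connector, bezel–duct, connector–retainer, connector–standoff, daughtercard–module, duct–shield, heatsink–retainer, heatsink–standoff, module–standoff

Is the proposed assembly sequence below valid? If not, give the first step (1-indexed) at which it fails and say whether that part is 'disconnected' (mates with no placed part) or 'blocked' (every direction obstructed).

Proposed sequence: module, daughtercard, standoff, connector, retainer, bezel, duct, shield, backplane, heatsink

1. module@(-1, 2, 1) [-y clear] — {module}
2. daughtercard@(-1, 1, 1) [+x clear] — {daughtercard, module}
3. standoff@(0, 2, 1) [+x clear] — {daughtercard, module, standoff}
4. connector@(0, 2, 0) [-z clear] — {connector, daughtercard, module, standoff}
5. retainer@(0, 3, 0) [+y clear] — {connector, daughtercard, module, retainer, standoff}
6. bezel@(0, 1, 0) [-z clear] — {bezel, connector, daughtercard, module, retainer, standoff}
7. duct@(0, 0, 0) [-z clear] — {bezel, connector, daughtercard, duct, module, retainer, standoff}
8. shield@(1, 0, 0) [+x clear] — {bezel, connector, daughtercard, duct, module, retainer, shield, standoff}
9. backplane@(0, 0, -1) [+x clear] — {backplane, bezel, connector, daughtercard, duct, module, retainer, shield, standoff}
10. heatsink@(0, 3, 1) [-x clear] — {backplane, bezel, connector, daughtercard, duct, heatsink, module, retainer, shield, standoff}

Valid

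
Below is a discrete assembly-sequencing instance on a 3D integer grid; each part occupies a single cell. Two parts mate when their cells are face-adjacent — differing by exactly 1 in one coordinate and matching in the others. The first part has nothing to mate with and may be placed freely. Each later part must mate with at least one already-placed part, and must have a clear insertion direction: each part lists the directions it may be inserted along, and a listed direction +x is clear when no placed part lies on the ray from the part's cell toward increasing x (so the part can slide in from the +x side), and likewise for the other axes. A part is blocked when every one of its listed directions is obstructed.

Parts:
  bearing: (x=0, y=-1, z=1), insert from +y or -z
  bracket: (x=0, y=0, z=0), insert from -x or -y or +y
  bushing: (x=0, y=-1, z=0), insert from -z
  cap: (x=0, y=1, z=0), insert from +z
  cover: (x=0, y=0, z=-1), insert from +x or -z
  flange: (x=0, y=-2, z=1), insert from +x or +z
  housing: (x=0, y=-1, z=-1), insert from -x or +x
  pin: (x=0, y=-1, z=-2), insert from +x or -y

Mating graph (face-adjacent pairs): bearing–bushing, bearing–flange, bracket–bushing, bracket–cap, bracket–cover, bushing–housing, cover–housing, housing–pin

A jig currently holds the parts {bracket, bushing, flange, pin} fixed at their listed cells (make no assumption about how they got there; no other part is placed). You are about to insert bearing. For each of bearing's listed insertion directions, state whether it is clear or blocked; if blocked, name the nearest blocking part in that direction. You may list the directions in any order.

+y: clear; -z: blocked by bushing

+y: ray from bearing(0, -1, 1) has no placed part ⇒ clear
-z: nearest on ray is bushing@(0, -1, 0) ⇒ blocked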